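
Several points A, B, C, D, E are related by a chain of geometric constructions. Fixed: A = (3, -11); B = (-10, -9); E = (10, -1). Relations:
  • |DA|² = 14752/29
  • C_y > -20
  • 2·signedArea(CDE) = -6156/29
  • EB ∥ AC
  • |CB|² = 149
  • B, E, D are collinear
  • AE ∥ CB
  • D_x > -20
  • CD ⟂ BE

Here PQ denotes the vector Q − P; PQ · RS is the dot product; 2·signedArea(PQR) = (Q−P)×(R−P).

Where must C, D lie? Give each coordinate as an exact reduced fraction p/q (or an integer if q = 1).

C = (-17, -19)
D = (-565/29, -371/29)

1. C_x = -17  [AE ∥ CB ∩ EB ∥ AC]
2. C_y = -19  [AE ∥ CB ∩ EB ∥ AC]
   → C = (-17, -19)
3. D_x = -565/29  [B, E, D are collinear ∩ CD ⟂ BE]
4. D_y = -371/29  [B, E, D are collinear ∩ CD ⟂ BE]
   → D = (-565/29, -371/29)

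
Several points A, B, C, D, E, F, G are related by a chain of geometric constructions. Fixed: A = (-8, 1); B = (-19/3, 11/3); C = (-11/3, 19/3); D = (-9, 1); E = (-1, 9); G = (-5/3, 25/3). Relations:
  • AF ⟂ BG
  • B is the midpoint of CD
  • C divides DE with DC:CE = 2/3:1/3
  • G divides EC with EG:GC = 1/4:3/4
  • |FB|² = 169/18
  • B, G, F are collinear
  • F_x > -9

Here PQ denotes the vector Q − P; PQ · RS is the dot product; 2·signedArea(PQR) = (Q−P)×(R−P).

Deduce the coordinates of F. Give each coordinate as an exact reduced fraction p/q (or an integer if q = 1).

F = (-17/2, 3/2)

1. F_x = -17/2  [B, G, F are collinear ∩ AF ⟂ BG]
2. F_y = 3/2  [B, G, F are collinear ∩ AF ⟂ BG]
   → F = (-17/2, 3/2)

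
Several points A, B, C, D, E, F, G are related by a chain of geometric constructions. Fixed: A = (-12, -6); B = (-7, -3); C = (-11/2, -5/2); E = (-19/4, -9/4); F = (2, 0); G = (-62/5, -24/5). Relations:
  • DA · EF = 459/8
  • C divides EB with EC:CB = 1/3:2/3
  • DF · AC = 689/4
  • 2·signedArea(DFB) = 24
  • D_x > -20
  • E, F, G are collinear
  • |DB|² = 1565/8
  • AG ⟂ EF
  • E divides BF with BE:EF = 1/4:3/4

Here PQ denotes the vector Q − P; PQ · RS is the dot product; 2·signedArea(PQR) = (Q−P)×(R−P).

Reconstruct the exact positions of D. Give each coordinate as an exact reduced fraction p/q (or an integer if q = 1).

1. D_x = -77/4  [2·signedArea(DFB) = 24 ∩ DA · EF = 459/8]
2. D_y = -39/4  [2·signedArea(DFB) = 24 ∩ DA · EF = 459/8]
   → D = (-77/4, -39/4)

D = (-77/4, -39/4)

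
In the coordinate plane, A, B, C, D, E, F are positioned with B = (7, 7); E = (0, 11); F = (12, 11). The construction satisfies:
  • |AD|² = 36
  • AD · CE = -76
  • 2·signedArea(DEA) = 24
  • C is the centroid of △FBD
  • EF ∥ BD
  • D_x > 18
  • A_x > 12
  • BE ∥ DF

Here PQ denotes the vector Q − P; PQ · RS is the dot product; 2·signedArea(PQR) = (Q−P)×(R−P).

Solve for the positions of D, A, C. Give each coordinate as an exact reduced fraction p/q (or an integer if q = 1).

1. D_x = 19  [BE ∥ DF ∩ EF ∥ BD]
2. D_y = 7  [BE ∥ DF ∩ EF ∥ BD]
   → D = (19, 7)
3. C_x = 38/3  [C is the centroid of △FBD]
4. C_y = 25/3  [C is the centroid of △FBD]
   → C = (38/3, 25/3)
5. A_x = 13  [AD · CE = -76 ∩ 2·signedArea(DEA) = 24]
6. A_y = 7  [AD · CE = -76 ∩ 2·signedArea(DEA) = 24]
   → A = (13, 7)

A = (13, 7)
C = (38/3, 25/3)
D = (19, 7)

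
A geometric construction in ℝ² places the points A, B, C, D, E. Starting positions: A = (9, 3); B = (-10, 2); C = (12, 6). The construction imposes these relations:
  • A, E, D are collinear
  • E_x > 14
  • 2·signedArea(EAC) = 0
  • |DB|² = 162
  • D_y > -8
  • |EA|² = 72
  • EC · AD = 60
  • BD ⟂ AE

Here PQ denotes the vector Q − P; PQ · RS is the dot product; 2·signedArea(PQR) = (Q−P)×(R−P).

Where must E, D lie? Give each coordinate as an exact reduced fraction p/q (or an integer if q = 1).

1. E_x = 15  [line -3·x + 3·y + 18 = 0 ∩ |EA|² = 72]
2. E_y = 9  [line -3·x + 3·y + 18 = 0 ∩ |EA|² = 72]
   → E = (15, 9)
3. D_x = -1  [A, E, D are collinear ∩ BD ⟂ AE]
4. D_y = -7  [A, E, D are collinear ∩ BD ⟂ AE]
   → D = (-1, -7)

D = (-1, -7)
E = (15, 9)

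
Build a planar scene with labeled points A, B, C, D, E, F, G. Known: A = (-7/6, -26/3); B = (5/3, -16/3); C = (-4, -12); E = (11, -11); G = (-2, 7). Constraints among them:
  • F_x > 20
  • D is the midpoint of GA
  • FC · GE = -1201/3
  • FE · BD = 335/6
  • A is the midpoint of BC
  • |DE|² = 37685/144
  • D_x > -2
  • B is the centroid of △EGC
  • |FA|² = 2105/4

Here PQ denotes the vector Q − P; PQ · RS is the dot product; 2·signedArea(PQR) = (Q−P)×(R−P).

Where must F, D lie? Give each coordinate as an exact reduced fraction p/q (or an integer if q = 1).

1. F_x = 61/3  [line -13·x + 18·y + 1693/3 = 0 ∩ |FA|² = 2105/4]
2. F_y = -50/3  [line -13·x + 18·y + 1693/3 = 0 ∩ |FA|² = 2105/4]
   → F = (61/3, -50/3)
3. D_x = -19/12  [FE · BD = 335/6 ∩ D is the midpoint of GA]
4. D_y = -5/6  [FE · BD = 335/6 ∩ D is the midpoint of GA]
   → D = (-19/12, -5/6)

D = (-19/12, -5/6)
F = (61/3, -50/3)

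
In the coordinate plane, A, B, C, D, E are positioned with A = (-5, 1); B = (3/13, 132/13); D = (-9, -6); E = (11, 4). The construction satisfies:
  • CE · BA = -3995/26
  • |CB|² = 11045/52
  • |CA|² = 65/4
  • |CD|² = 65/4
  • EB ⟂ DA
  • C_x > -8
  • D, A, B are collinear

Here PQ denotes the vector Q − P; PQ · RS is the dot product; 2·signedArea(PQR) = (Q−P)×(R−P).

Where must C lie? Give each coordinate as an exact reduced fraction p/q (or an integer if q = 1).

1. C_x = -7  [line 68/13·x + 119/13·y + 119/2 = 0 ∩ |CB|² = 11045/52]
2. C_y = -5/2  [line 68/13·x + 119/13·y + 119/2 = 0 ∩ |CB|² = 11045/52]
   → C = (-7, -5/2)

C = (-7, -5/2)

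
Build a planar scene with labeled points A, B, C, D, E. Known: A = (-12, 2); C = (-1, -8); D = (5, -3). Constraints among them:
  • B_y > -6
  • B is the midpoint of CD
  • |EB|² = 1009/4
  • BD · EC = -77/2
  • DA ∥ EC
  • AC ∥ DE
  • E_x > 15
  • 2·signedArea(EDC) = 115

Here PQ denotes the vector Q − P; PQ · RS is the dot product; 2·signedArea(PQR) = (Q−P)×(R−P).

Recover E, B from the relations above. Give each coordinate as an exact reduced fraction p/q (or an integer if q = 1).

1. E_x = 16  [DA ∥ EC ∩ AC ∥ DE]
2. E_y = -13  [DA ∥ EC ∩ AC ∥ DE]
   → E = (16, -13)
3. B_x = 2  [B is the midpoint of CD]
4. B_y = -11/2  [B is the midpoint of CD]
   → B = (2, -11/2)

B = (2, -11/2)
E = (16, -13)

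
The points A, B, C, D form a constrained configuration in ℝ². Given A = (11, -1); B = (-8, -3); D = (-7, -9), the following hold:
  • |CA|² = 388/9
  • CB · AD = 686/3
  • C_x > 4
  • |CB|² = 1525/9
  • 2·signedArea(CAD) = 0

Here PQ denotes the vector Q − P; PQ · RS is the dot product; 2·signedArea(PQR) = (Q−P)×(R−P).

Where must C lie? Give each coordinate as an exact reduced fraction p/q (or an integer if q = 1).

C = (5, -11/3)

1. C_x = 5  [2·signedArea(CAD) = 0 ∩ CB · AD = 686/3]
2. C_y = -11/3  [2·signedArea(CAD) = 0 ∩ CB · AD = 686/3]
   → C = (5, -11/3)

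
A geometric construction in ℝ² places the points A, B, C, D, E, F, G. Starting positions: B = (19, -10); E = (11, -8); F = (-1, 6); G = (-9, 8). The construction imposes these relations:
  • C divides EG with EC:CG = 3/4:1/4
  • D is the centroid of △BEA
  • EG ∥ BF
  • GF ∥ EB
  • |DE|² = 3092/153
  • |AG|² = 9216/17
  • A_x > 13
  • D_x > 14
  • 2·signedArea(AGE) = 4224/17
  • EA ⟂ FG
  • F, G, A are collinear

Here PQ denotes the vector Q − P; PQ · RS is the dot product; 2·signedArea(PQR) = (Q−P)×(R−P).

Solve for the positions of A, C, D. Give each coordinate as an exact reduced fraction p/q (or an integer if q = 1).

1. A_x = 231/17  [F, G, A are collinear ∩ EA ⟂ FG]
2. A_y = 40/17  [F, G, A are collinear ∩ EA ⟂ FG]
   → A = (231/17, 40/17)
3. C_x = -4  [C divides EG with EC:CG = 3/4:1/4]
4. C_y = 4  [C divides EG with EC:CG = 3/4:1/4]
   → C = (-4, 4)
5. D_x = 247/17  [D is the centroid of △BEA]
6. D_y = -266/51  [D is the centroid of △BEA]
   → D = (247/17, -266/51)

A = (231/17, 40/17)
C = (-4, 4)
D = (247/17, -266/51)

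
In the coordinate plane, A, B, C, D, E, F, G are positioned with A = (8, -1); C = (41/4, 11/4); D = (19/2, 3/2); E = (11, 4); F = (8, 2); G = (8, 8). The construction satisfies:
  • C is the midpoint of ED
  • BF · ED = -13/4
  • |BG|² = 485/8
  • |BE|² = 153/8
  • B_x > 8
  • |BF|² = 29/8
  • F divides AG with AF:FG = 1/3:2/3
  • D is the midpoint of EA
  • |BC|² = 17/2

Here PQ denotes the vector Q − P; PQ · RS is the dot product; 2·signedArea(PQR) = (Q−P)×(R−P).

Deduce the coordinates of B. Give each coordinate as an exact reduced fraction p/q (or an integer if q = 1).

B = (35/4, 1/4)

1. B_x = 35/4  [line 3/2·x + 5/2·y + -55/4 = 0 ∩ |BG|² = 485/8]
2. B_y = 1/4  [line 3/2·x + 5/2·y + -55/4 = 0 ∩ |BG|² = 485/8]
   → B = (35/4, 1/4)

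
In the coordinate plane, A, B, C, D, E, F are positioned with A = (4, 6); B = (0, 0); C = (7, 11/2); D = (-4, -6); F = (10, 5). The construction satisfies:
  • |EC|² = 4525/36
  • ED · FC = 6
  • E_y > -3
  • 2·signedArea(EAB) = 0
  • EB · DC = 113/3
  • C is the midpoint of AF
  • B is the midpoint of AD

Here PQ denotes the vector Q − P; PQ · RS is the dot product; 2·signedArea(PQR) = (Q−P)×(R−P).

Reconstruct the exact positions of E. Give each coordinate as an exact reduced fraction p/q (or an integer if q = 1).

1. E_x = -4/3  [2·signedArea(EAB) = 0 ∩ ED · FC = 6]
2. E_y = -2  [2·signedArea(EAB) = 0 ∩ ED · FC = 6]
   → E = (-4/3, -2)

E = (-4/3, -2)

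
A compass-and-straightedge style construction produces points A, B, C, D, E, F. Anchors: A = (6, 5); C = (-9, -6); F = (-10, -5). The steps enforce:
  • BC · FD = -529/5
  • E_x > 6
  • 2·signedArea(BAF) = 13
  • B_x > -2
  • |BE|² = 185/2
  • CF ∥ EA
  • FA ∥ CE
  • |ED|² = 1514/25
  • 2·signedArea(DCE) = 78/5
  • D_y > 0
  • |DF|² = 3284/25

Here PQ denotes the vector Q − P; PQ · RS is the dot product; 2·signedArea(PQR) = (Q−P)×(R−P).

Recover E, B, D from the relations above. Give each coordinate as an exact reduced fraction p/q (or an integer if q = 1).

1. E_x = 7  [CF ∥ EA ∩ FA ∥ CE]
2. E_y = 4  [CF ∥ EA ∩ FA ∥ CE]
   → E = (7, 4)
3. D_x = 0  [line -10·x + 16·y + -48/5 = 0 ∩ |DF|² = 3284/25]
4. D_y = 3/5  [line -10·x + 16·y + -48/5 = 0 ∩ |DF|² = 3284/25]
   → D = (0, 3/5)
5. B_x = -3/2  [BC · FD = -529/5 ∩ 2·signedArea(BAF) = 13]
6. B_y = -1/2  [BC · FD = -529/5 ∩ 2·signedArea(BAF) = 13]
   → B = (-3/2, -1/2)

B = (-3/2, -1/2)
D = (0, 3/5)
E = (7, 4)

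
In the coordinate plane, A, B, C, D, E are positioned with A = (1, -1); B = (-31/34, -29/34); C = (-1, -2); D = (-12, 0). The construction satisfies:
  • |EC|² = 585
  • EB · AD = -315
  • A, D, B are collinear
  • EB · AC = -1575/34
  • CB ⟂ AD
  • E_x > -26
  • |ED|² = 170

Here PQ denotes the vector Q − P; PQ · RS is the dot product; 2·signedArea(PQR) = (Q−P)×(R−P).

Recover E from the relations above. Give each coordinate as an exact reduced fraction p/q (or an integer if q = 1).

E = (-25, 1)

1. E_x = -25  [EB · AD = -315 ∩ EB · AC = -1575/34]
2. E_y = 1  [EB · AD = -315 ∩ EB · AC = -1575/34]
   → E = (-25, 1)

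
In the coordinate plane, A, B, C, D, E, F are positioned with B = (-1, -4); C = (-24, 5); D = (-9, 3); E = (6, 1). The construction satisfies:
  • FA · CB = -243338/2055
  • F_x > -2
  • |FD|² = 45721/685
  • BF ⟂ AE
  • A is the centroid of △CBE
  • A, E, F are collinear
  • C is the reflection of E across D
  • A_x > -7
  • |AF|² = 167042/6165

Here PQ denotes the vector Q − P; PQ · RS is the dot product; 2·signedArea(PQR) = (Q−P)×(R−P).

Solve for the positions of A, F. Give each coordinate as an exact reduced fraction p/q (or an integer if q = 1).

A = (-19/3, 2/3)
F = (-774/685, 553/685)

1. A_x = -19/3  [A is the centroid of △CBE]
2. A_y = 2/3  [A is the centroid of △CBE]
   → A = (-19/3, 2/3)
3. F_x = -774/685  [A, E, F are collinear ∩ BF ⟂ AE]
4. F_y = 553/685  [A, E, F are collinear ∩ BF ⟂ AE]
   → F = (-774/685, 553/685)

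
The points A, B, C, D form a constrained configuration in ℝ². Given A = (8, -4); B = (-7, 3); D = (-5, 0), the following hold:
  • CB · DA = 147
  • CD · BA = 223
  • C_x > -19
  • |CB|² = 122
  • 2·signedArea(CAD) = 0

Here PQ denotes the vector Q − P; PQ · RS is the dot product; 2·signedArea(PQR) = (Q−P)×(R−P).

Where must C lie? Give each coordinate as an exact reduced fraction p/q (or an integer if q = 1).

C = (-18, 4)

1. C_x = -18  [2·signedArea(CAD) = 0 ∩ CD · BA = 223]
2. C_y = 4  [2·signedArea(CAD) = 0 ∩ CD · BA = 223]
   → C = (-18, 4)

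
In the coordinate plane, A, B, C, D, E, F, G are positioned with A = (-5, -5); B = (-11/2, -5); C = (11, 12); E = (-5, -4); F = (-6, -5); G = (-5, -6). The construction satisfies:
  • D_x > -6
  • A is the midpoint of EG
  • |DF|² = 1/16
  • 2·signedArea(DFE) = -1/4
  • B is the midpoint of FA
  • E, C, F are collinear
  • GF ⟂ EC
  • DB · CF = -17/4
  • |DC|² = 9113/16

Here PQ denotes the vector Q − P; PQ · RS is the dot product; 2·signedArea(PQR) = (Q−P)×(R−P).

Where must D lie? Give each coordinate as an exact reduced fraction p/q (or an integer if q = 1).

D = (-23/4, -5)

1. D_x = -23/4  [2·signedArea(DFE) = -1/4 ∩ DB · CF = -17/4]
2. D_y = -5  [2·signedArea(DFE) = -1/4 ∩ DB · CF = -17/4]
   → D = (-23/4, -5)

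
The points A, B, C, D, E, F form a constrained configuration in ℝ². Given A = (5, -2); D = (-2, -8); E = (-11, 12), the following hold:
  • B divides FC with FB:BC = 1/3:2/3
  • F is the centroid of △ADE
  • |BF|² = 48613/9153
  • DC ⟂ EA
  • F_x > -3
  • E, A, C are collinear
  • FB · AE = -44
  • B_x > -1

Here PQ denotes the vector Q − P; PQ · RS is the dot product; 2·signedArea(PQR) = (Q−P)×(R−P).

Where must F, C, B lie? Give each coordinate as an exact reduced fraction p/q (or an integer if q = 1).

1. F_x = -8/3  [F is the centroid of △ADE]
2. F_y = 2/3  [F is the centroid of △ADE]
   → F = (-8/3, 2/3)
3. C_x = 453/113  [E, A, C are collinear ∩ DC ⟂ EA]
4. C_y = -128/113  [E, A, C are collinear ∩ DC ⟂ EA]
   → C = (453/113, -128/113)
5. B_x = -449/1017  [B divides FC with FB:BC = 1/3:2/3]
6. B_y = 68/1017  [B divides FC with FB:BC = 1/3:2/3]
   → B = (-449/1017, 68/1017)

B = (-449/1017, 68/1017)
C = (453/113, -128/113)
F = (-8/3, 2/3)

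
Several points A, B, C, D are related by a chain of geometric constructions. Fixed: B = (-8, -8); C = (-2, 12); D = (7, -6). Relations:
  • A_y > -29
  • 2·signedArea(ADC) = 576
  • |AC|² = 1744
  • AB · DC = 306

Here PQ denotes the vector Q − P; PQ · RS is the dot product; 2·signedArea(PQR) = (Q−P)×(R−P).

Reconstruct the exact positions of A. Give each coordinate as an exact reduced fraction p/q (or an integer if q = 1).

1. A_x = -14  [AB · DC = 306 ∩ 2·signedArea(ADC) = 576]
2. A_y = -28  [AB · DC = 306 ∩ 2·signedArea(ADC) = 576]
   → A = (-14, -28)

A = (-14, -28)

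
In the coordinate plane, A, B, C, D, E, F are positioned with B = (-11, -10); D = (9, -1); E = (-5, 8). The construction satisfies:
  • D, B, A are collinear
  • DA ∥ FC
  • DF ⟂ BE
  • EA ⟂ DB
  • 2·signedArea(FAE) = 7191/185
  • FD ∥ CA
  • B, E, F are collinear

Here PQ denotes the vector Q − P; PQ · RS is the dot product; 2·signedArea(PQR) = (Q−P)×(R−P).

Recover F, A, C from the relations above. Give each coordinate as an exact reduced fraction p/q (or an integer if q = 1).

1. F_x = -63/10  [B, E, F are collinear ∩ DF ⟂ BE]
2. F_y = 41/10  [B, E, F are collinear ∩ DF ⟂ BE]
   → F = (-63/10, 41/10)
3. A_x = 349/481  [D, B, A are collinear ∩ EA ⟂ DB]
4. A_y = -2272/481  [D, B, A are collinear ∩ EA ⟂ DB]
   → A = (349/481, -2272/481)
5. C_x = -70103/4810  [FD ∥ CA ∩ DA ∥ FC]
6. C_y = 1811/4810  [FD ∥ CA ∩ DA ∥ FC]
   → C = (-70103/4810, 1811/4810)

A = (349/481, -2272/481)
C = (-70103/4810, 1811/4810)
F = (-63/10, 41/10)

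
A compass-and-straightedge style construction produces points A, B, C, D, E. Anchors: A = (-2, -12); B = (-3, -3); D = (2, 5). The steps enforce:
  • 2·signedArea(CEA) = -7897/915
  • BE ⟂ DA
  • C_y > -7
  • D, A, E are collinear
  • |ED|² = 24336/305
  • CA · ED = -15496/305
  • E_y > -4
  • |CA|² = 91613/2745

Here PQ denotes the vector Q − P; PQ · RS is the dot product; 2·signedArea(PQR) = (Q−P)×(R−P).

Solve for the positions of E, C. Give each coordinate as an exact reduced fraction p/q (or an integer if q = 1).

1. E_x = -14/305  [D, A, E are collinear ∩ BE ⟂ DA]
2. E_y = -1127/305  [D, A, E are collinear ∩ BE ⟂ DA]
   → E = (-14/305, -1127/305)
3. C_x = -513/305  [2·signedArea(CEA) = -7897/915 ∩ CA · ED = -15496/305]
4. C_y = -5702/915  [2·signedArea(CEA) = -7897/915 ∩ CA · ED = -15496/305]
   → C = (-513/305, -5702/915)

C = (-513/305, -5702/915)
E = (-14/305, -1127/305)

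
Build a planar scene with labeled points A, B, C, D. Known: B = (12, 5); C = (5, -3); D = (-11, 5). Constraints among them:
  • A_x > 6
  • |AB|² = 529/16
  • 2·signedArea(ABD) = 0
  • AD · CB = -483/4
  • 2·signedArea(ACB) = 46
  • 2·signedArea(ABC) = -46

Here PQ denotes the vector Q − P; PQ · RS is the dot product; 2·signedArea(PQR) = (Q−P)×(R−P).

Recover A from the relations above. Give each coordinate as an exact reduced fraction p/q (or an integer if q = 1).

1. A_x = 25/4  [2·signedArea(ABD) = 0 ∩ AD · CB = -483/4]
2. A_y = 5  [2·signedArea(ABD) = 0 ∩ AD · CB = -483/4]
   → A = (25/4, 5)

A = (25/4, 5)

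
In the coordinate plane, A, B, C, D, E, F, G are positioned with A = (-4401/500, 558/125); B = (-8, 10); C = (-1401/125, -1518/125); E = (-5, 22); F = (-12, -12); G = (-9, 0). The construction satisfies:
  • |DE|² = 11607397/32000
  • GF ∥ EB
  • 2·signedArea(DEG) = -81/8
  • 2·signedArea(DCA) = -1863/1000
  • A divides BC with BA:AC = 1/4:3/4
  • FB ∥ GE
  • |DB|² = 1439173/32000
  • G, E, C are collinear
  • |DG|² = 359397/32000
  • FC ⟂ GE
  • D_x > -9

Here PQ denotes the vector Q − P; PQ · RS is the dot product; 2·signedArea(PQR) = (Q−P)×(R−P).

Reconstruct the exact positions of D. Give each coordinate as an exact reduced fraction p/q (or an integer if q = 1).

D = (-17703/2000, 837/250)

1. D_x = -17703/2000  [2·signedArea(DEG) = -81/8 ∩ 2·signedArea(DCA) = -1863/1000]
2. D_y = 837/250  [2·signedArea(DEG) = -81/8 ∩ 2·signedArea(DCA) = -1863/1000]
   → D = (-17703/2000, 837/250)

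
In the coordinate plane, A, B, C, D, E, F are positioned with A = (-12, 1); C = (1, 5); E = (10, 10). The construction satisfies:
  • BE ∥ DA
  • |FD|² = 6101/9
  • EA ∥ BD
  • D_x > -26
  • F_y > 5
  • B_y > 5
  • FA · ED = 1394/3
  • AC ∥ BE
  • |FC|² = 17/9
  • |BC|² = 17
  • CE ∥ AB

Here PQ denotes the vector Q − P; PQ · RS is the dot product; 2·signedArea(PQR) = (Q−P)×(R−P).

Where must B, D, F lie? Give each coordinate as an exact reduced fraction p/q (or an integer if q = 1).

B = (-3, 6)
D = (-25, -3)
F = (-1/3, 16/3)

1. B_x = -3  [AC ∥ BE ∩ CE ∥ AB]
2. B_y = 6  [AC ∥ BE ∩ CE ∥ AB]
   → B = (-3, 6)
3. D_x = -25  [BE ∥ DA ∩ EA ∥ BD]
4. D_y = -3  [BE ∥ DA ∩ EA ∥ BD]
   → D = (-25, -3)
5. F_x = -1/3  [line 35·x + 13·y + -173/3 = 0 ∩ |FC|² = 17/9]
6. F_y = 16/3  [line 35·x + 13·y + -173/3 = 0 ∩ |FC|² = 17/9]
   → F = (-1/3, 16/3)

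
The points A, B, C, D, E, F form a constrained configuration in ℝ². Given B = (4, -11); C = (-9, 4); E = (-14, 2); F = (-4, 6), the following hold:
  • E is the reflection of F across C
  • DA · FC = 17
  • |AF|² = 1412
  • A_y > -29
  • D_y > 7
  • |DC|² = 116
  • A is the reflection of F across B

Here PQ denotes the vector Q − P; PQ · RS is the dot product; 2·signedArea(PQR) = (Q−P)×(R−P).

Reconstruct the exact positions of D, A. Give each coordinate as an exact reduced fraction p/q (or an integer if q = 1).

A = (12, -28)
D = (1, 8)

1. A_x = 12  [A is the reflection of F across B]
2. A_y = -28  [A is the reflection of F across B]
   → A = (12, -28)
3. D_x = 1  [line 5·x + 2·y + -21 = 0 ∩ |DC|² = 116]
4. D_y = 8  [line 5·x + 2·y + -21 = 0 ∩ |DC|² = 116]
   → D = (1, 8)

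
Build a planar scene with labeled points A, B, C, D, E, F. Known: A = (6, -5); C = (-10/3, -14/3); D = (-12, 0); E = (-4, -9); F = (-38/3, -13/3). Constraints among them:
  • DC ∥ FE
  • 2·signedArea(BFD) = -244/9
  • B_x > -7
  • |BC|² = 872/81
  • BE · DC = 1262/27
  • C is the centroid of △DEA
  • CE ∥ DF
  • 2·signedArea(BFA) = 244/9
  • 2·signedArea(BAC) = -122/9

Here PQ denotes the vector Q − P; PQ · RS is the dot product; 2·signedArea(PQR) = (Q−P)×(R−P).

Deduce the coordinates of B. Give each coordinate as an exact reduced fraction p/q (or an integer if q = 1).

B = (-56/9, -28/9)

1. B_x = -56/9  [2·signedArea(BFA) = 244/9 ∩ 2·signedArea(BFD) = -244/9]
2. B_y = -28/9  [2·signedArea(BFA) = 244/9 ∩ 2·signedArea(BFD) = -244/9]
   → B = (-56/9, -28/9)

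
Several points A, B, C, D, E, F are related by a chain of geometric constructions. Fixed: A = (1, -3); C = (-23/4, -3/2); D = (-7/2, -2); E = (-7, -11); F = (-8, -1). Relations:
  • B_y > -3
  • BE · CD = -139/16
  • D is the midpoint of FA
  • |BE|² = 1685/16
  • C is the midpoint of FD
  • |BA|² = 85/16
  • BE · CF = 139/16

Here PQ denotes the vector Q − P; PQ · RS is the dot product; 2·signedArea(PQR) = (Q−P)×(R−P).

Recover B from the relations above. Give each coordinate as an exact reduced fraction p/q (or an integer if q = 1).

B = (-5/4, -5/2)

1. B_x = -5/4  [line 9/4·x + -1/2·y + 25/16 = 0 ∩ |BE|² = 1685/16]
2. B_y = -5/2  [line 9/4·x + -1/2·y + 25/16 = 0 ∩ |BE|² = 1685/16]
   → B = (-5/4, -5/2)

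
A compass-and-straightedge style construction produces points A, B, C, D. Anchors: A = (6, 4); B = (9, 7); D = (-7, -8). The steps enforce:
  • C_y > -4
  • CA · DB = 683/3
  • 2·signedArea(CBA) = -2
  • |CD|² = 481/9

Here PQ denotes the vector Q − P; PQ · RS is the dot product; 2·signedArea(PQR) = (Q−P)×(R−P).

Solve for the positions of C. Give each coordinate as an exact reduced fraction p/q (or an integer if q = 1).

C = (-5/3, -3)

1. C_x = -5/3  [2·signedArea(CBA) = -2 ∩ CA · DB = 683/3]
2. C_y = -3  [2·signedArea(CBA) = -2 ∩ CA · DB = 683/3]
   → C = (-5/3, -3)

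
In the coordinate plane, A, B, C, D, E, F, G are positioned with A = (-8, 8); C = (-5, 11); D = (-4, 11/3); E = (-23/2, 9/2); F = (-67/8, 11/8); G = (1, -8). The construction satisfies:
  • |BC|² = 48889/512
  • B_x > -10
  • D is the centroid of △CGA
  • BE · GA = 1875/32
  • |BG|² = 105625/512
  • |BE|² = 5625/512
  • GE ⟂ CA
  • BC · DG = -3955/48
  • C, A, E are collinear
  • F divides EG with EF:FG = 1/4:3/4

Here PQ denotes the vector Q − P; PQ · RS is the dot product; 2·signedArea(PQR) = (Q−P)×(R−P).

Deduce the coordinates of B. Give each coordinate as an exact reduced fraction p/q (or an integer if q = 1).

B = (-293/32, 69/32)

1. B_x = -293/32  [BE · GA = 1875/32 ∩ BC · DG = -3955/48]
2. B_y = 69/32  [BE · GA = 1875/32 ∩ BC · DG = -3955/48]
   → B = (-293/32, 69/32)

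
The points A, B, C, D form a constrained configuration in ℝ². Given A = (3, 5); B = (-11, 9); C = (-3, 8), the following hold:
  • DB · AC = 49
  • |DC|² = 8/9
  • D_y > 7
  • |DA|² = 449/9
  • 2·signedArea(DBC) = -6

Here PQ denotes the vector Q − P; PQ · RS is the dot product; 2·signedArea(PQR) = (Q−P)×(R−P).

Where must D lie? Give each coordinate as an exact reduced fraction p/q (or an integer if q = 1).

D = (-11/3, 22/3)

1. D_x = -11/3  [DB · AC = 49 ∩ 2·signedArea(DBC) = -6]
2. D_y = 22/3  [DB · AC = 49 ∩ 2·signedArea(DBC) = -6]
   → D = (-11/3, 22/3)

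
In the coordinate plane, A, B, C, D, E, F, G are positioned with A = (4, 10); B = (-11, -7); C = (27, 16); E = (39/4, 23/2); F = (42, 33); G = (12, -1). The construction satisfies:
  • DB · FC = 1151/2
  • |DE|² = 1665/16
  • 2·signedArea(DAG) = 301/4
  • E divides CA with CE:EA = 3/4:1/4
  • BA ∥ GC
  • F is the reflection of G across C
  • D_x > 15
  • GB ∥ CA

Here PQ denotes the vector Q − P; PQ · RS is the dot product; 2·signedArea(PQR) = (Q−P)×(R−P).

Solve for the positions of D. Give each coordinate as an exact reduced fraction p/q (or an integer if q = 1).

1. D_x = 63/4  [2·signedArea(DAG) = 301/4 ∩ DB · FC = 1151/2]
2. D_y = 13/4  [2·signedArea(DAG) = 301/4 ∩ DB · FC = 1151/2]
   → D = (63/4, 13/4)

D = (63/4, 13/4)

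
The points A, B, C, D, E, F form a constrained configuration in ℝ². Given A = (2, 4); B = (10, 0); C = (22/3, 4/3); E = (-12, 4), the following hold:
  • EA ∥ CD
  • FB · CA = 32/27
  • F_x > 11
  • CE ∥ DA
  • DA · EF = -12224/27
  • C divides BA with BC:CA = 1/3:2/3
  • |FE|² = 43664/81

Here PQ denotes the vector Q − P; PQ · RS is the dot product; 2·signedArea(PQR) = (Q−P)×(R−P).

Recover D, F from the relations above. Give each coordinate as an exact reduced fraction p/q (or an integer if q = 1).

D = (64/3, 4/3)
F = (100/9, 16/9)

1. D_x = 64/3  [CE ∥ DA ∩ EA ∥ CD]
2. D_y = 4/3  [CE ∥ DA ∩ EA ∥ CD]
   → D = (64/3, 4/3)
3. F_x = 100/9  [FB · CA = 32/27 ∩ DA · EF = -12224/27]
4. F_y = 16/9  [FB · CA = 32/27 ∩ DA · EF = -12224/27]
   → F = (100/9, 16/9)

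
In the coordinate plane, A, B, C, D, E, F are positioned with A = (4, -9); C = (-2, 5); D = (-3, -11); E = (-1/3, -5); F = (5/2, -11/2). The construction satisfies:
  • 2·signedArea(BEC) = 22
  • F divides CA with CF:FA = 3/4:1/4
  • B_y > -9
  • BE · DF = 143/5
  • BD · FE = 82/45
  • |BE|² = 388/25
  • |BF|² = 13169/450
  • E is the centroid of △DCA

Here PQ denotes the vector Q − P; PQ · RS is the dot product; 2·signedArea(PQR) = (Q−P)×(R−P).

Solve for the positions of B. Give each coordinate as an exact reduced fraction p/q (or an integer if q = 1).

1. B_x = -29/15  [BE · DF = 143/5 ∩ BD · FE = 82/45]
2. B_y = -43/5  [BE · DF = 143/5 ∩ BD · FE = 82/45]
   → B = (-29/15, -43/5)

B = (-29/15, -43/5)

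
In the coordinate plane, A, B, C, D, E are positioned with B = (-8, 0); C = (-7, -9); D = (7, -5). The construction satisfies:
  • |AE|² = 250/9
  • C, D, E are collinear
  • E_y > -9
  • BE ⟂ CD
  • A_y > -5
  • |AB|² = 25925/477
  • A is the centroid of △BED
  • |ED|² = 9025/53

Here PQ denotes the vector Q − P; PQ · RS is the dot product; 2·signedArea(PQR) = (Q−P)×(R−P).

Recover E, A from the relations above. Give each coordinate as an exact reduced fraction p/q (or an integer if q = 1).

1. E_x = -294/53  [C, D, E are collinear ∩ BE ⟂ CD]
2. E_y = -455/53  [C, D, E are collinear ∩ BE ⟂ CD]
   → E = (-294/53, -455/53)
3. A_x = -347/159  [A is the centroid of △BED]
4. A_y = -240/53  [A is the centroid of △BED]
   → A = (-347/159, -240/53)

A = (-347/159, -240/53)
E = (-294/53, -455/53)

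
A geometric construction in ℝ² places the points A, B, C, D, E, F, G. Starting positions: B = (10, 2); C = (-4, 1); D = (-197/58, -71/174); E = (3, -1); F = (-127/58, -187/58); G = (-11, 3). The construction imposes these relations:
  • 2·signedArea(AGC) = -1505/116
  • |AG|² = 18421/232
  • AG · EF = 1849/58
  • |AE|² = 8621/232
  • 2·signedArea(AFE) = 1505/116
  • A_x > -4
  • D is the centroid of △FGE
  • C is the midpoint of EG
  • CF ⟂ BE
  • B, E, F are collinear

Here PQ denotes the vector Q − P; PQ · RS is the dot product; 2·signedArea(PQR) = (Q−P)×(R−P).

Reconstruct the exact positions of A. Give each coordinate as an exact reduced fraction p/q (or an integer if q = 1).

1. A_x = -359/116  [2·signedArea(AFE) = 1505/116 ∩ 2·signedArea(AGC) = -1505/116]
2. A_y = -129/116  [2·signedArea(AFE) = 1505/116 ∩ 2·signedArea(AGC) = -1505/116]
   → A = (-359/116, -129/116)

A = (-359/116, -129/116)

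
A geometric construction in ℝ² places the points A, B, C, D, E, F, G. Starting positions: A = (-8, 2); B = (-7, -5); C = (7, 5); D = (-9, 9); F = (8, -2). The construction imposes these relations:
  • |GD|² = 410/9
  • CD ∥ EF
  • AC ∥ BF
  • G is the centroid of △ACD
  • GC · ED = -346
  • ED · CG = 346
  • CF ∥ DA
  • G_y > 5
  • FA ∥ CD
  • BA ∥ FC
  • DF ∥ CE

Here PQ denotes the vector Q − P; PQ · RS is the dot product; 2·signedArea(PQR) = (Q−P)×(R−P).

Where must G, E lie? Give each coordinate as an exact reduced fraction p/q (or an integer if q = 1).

E = (24, -6)
G = (-10/3, 16/3)

1. G_x = -10/3  [G is the centroid of △ACD]
2. G_y = 16/3  [G is the centroid of △ACD]
   → G = (-10/3, 16/3)
3. E_x = 24  [CD ∥ EF ∩ DF ∥ CE]
4. E_y = -6  [CD ∥ EF ∩ DF ∥ CE]
   → E = (24, -6)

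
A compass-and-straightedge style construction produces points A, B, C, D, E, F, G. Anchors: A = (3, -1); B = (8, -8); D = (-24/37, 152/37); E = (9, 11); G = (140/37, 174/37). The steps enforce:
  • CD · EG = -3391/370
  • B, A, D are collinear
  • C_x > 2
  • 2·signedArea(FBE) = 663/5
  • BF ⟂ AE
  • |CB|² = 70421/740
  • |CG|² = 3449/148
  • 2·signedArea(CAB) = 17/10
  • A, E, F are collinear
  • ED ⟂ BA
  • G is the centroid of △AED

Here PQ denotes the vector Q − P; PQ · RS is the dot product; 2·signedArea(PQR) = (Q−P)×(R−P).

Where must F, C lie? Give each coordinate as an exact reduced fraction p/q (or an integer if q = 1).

C = (461/185, 19/370)
F = (6/5, -23/5)

1. F_x = 6/5  [A, E, F are collinear ∩ BF ⟂ AE]
2. F_y = -23/5  [A, E, F are collinear ∩ BF ⟂ AE]
   → F = (6/5, -23/5)
3. C_x = 461/185  [CD · EG = -3391/370 ∩ 2·signedArea(CAB) = 17/10]
4. C_y = 19/370  [CD · EG = -3391/370 ∩ 2·signedArea(CAB) = 17/10]
   → C = (461/185, 19/370)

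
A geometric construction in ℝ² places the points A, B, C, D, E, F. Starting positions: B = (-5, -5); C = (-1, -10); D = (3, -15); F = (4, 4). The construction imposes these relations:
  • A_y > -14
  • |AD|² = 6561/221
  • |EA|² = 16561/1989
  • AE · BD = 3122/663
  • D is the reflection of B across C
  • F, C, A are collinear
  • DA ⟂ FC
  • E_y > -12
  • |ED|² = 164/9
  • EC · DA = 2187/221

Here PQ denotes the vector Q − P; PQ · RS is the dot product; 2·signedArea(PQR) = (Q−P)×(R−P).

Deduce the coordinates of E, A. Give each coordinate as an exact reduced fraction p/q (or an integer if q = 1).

A = (-471/221, -2910/221)
E = (1/3, -35/3)

1. A_x = -471/221  [F, C, A are collinear ∩ DA ⟂ FC]
2. A_y = -2910/221  [F, C, A are collinear ∩ DA ⟂ FC]
   → A = (-471/221, -2910/221)
3. E_x = 1/3  [EC · DA = 2187/221 ∩ AE · BD = 3122/663]
4. E_y = -35/3  [EC · DA = 2187/221 ∩ AE · BD = 3122/663]
   → E = (1/3, -35/3)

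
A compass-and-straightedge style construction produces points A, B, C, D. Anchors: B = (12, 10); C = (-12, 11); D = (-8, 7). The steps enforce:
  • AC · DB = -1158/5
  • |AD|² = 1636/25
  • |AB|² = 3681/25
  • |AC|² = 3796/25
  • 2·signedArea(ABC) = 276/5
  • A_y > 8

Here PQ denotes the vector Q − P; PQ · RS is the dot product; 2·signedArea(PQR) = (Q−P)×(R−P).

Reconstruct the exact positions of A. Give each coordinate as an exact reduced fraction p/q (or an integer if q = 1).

1. A_x = 0  [2·signedArea(ABC) = 276/5 ∩ AC · DB = -1158/5]
2. A_y = 41/5  [2·signedArea(ABC) = 276/5 ∩ AC · DB = -1158/5]
   → A = (0, 41/5)

A = (0, 41/5)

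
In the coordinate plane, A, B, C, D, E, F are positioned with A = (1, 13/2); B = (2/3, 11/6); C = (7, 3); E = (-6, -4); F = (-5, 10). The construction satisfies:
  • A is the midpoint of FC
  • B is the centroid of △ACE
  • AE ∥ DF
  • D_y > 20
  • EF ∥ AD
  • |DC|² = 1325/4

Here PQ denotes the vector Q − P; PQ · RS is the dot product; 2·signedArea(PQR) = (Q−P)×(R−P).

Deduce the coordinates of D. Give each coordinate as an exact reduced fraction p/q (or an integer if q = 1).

D = (2, 41/2)

1. D_x = 2  [AE ∥ DF ∩ EF ∥ AD]
2. D_y = 41/2  [AE ∥ DF ∩ EF ∥ AD]
   → D = (2, 41/2)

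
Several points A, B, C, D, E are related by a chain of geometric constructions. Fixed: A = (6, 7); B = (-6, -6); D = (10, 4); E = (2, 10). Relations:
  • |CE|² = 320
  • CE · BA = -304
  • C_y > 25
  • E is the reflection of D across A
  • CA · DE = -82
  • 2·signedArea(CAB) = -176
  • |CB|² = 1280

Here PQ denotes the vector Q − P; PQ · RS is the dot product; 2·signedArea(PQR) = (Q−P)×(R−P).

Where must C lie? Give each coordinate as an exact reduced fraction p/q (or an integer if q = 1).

1. C_x = 10  [CA · DE = -82 ∩ 2·signedArea(CAB) = -176]
2. C_y = 26  [CA · DE = -82 ∩ 2·signedArea(CAB) = -176]
   → C = (10, 26)

C = (10, 26)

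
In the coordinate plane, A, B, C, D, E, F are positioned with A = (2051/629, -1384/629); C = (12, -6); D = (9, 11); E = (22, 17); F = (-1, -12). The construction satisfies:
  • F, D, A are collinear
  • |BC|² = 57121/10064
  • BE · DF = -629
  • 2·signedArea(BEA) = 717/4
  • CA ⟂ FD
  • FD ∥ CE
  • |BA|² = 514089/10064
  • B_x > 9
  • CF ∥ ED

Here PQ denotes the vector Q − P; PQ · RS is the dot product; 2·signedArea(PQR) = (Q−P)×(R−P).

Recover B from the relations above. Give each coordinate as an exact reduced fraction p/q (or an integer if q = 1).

B = (24695/2516, -6353/1258)

1. B_x = 24695/2516  [BE · DF = -629 ∩ 2·signedArea(BEA) = 717/4]
2. B_y = -6353/1258  [BE · DF = -629 ∩ 2·signedArea(BEA) = 717/4]
   → B = (24695/2516, -6353/1258)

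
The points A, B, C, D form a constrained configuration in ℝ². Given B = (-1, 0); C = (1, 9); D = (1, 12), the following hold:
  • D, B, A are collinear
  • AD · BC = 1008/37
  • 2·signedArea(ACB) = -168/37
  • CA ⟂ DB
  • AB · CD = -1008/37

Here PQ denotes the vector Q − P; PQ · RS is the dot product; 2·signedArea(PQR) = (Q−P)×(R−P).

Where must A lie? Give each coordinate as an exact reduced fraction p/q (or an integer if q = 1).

1. A_x = 19/37  [D, B, A are collinear ∩ CA ⟂ DB]
2. A_y = 336/37  [D, B, A are collinear ∩ CA ⟂ DB]
   → A = (19/37, 336/37)

A = (19/37, 336/37)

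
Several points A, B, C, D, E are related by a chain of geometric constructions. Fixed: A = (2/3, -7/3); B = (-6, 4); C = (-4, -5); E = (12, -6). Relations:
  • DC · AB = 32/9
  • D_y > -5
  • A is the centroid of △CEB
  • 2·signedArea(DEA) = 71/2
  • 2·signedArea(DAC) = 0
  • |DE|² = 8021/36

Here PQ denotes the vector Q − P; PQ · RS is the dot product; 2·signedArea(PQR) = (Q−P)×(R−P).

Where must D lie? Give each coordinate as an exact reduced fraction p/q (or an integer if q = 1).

D = (-17/6, -13/3)

1. D_x = -17/6  [2·signedArea(DAC) = 0 ∩ 2·signedArea(DEA) = 71/2]
2. D_y = -13/3  [2·signedArea(DAC) = 0 ∩ 2·signedArea(DEA) = 71/2]
   → D = (-17/6, -13/3)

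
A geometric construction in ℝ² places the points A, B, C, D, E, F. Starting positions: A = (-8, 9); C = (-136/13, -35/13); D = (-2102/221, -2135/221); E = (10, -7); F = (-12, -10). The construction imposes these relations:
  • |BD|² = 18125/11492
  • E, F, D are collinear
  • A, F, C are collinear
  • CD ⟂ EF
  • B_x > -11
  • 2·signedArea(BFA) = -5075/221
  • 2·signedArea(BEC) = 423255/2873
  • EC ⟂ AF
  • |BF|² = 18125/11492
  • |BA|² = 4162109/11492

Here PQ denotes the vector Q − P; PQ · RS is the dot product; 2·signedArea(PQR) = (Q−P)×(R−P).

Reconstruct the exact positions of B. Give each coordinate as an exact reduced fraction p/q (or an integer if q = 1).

B = (-2377/221, -4345/442)

1. B_x = -2377/221  [2·signedArea(BFA) = -5075/221 ∩ 2·signedArea(BEC) = 423255/2873]
2. B_y = -4345/442  [2·signedArea(BFA) = -5075/221 ∩ 2·signedArea(BEC) = 423255/2873]
   → B = (-2377/221, -4345/442)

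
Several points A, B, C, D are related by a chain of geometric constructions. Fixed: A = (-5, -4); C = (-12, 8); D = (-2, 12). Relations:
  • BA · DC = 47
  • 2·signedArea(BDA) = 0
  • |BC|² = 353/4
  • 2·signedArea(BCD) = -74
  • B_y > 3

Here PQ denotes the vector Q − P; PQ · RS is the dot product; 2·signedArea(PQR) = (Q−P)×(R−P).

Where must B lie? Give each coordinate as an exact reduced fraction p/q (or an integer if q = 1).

B = (-7/2, 4)

1. B_x = -7/2  [2·signedArea(BDA) = 0 ∩ 2·signedArea(BCD) = -74]
2. B_y = 4  [2·signedArea(BDA) = 0 ∩ 2·signedArea(BCD) = -74]
   → B = (-7/2, 4)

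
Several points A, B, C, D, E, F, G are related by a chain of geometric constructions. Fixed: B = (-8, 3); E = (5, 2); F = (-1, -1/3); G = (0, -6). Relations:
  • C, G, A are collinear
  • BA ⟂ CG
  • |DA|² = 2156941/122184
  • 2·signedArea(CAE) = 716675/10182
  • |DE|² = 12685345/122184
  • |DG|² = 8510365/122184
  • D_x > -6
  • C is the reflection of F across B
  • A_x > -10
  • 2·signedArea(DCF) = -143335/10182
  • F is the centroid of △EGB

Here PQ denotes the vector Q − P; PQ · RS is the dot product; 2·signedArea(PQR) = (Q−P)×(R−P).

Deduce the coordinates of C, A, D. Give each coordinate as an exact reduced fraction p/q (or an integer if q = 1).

A = (-31185/3394, 5277/3394)
C = (-15, 19/3)
D = (-34579/6788, 12437/20364)

1. C_x = -15  [C is the reflection of F across B]
2. C_y = 19/3  [C is the reflection of F across B]
   → C = (-15, 19/3)
3. A_x = -31185/3394  [C, G, A are collinear ∩ BA ⟂ CG]
4. A_y = 5277/3394  [C, G, A are collinear ∩ BA ⟂ CG]
   → A = (-31185/3394, 5277/3394)
5. D_x = -34579/6788  [line 20/3·x + 14·y + 258731/10182 = 0 ∩ |DA|² = 2156941/122184]
6. D_y = 12437/20364  [line 20/3·x + 14·y + 258731/10182 = 0 ∩ |DA|² = 2156941/122184]
   → D = (-34579/6788, 12437/20364)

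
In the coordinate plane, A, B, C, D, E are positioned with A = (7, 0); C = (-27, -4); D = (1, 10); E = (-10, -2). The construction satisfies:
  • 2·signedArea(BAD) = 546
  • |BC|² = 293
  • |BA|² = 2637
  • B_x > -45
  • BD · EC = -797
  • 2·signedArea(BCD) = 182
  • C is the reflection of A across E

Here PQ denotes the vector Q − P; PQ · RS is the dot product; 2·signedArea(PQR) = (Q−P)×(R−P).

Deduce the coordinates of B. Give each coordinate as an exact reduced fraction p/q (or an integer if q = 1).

1. B_x = -44  [2·signedArea(BCD) = 182 ∩ BD · EC = -797]
2. B_y = -6  [2·signedArea(BCD) = 182 ∩ BD · EC = -797]
   → B = (-44, -6)

B = (-44, -6)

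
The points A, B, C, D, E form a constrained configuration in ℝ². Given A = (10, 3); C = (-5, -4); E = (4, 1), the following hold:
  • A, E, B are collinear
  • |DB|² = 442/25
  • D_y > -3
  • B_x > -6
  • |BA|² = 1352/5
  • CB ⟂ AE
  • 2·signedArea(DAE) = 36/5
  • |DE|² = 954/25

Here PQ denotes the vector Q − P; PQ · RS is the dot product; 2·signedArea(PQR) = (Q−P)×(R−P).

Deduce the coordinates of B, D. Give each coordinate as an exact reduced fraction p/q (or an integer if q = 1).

B = (-28/5, -11/5)
D = (-7/5, -2)

1. B_x = -28/5  [A, E, B are collinear ∩ CB ⟂ AE]
2. B_y = -11/5  [A, E, B are collinear ∩ CB ⟂ AE]
   → B = (-28/5, -11/5)
3. D_x = -7/5  [line 2·x + -6·y + -46/5 = 0 ∩ |DB|² = 442/25]
4. D_y = -2  [line 2·x + -6·y + -46/5 = 0 ∩ |DB|² = 442/25]
   → D = (-7/5, -2)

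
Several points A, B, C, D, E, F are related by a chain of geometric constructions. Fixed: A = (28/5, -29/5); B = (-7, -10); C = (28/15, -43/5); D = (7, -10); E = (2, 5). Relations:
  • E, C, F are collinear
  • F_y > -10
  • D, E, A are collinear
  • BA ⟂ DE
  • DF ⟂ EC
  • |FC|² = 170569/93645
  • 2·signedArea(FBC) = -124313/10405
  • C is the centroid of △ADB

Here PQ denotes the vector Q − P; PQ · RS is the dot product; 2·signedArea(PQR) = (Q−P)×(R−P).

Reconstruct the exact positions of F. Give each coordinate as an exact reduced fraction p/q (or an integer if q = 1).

1. F_x = 3857/2081  [E, C, F are collinear ∩ DF ⟂ EC]
2. F_y = -20705/2081  [E, C, F are collinear ∩ DF ⟂ EC]
   → F = (3857/2081, -20705/2081)

F = (3857/2081, -20705/2081)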